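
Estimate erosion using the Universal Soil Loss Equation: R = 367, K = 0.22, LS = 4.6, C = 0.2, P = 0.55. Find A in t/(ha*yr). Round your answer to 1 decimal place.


Step 1: A = R * K * LS * C * P
Step 2: R * K = 367 * 0.22 = 80.74
Step 3: (R*K) * LS = 80.74 * 4.6 = 371.404
Step 4: * C * P = 371.404 * 0.2 * 0.55 = 40.9
Step 5: A = 40.9 t/(ha*yr)

40.9


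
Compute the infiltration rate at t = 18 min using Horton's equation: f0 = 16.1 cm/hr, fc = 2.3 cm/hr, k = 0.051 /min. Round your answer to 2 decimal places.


Step 1: f = fc + (f0 - fc) * exp(-k * t)
Step 2: exp(-0.051 * 18) = 0.399317
Step 3: f = 2.3 + (16.1 - 2.3) * 0.399317
Step 4: f = 2.3 + 13.8 * 0.399317
Step 5: f = 7.81 cm/hr

7.81


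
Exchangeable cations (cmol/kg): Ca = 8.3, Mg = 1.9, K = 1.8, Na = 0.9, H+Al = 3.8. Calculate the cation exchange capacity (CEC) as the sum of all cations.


Step 1: CEC = Ca + Mg + K + Na + (H+Al)
Step 2: CEC = 8.3 + 1.9 + 1.8 + 0.9 + 3.8
Step 3: CEC = 16.7 cmol/kg

16.7


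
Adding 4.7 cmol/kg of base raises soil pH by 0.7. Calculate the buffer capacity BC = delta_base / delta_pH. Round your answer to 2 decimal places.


Step 1: BC = change in base / change in pH
Step 2: BC = 4.7 / 0.7
Step 3: BC = 6.71 cmol/(kg*pH unit)

6.71


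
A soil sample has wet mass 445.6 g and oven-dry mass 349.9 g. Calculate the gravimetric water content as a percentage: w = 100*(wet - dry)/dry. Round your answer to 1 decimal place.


Step 1: Water mass = wet - dry = 445.6 - 349.9 = 95.7 g
Step 2: w = 100 * water mass / dry mass
Step 3: w = 100 * 95.7 / 349.9 = 27.4%

27.4


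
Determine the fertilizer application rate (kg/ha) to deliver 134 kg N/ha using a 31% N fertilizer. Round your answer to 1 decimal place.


Step 1: Fertilizer rate = target N / (N content / 100)
Step 2: Rate = 134 / (31 / 100)
Step 3: Rate = 134 / 0.31
Step 4: Rate = 432.3 kg/ha

432.3


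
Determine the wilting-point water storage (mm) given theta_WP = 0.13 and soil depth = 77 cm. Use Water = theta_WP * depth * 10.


Step 1: Water (mm) = theta_WP * depth * 10
Step 2: Water = 0.13 * 77 * 10
Step 3: Water = 100.1 mm

100.1


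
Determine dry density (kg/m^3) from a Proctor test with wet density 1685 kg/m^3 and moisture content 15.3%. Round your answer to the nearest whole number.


Step 1: Dry density = wet density / (1 + w/100)
Step 2: Dry density = 1685 / (1 + 15.3/100)
Step 3: Dry density = 1685 / 1.153
Step 4: Dry density = 1461 kg/m^3

1461


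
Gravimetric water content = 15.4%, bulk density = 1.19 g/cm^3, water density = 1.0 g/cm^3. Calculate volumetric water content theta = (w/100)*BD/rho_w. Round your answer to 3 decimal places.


Step 1: theta = (w / 100) * BD / rho_w
Step 2: theta = (15.4 / 100) * 1.19 / 1.0
Step 3: theta = 0.154 * 1.19
Step 4: theta = 0.183

0.183


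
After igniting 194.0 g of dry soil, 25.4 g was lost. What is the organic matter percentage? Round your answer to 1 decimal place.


Step 1: OM% = 100 * LOI / sample mass
Step 2: OM = 100 * 25.4 / 194.0
Step 3: OM = 13.1%

13.1


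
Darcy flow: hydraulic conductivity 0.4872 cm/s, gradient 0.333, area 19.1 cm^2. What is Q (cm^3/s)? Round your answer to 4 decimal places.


Step 1: Apply Darcy's law: Q = K * i * A
Step 2: Q = 0.4872 * 0.333 * 19.1
Step 3: Q = 3.0987 cm^3/s

3.0987


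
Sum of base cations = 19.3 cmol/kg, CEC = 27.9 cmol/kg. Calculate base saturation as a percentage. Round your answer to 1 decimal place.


Step 1: BS = 100 * (sum of bases) / CEC
Step 2: BS = 100 * 19.3 / 27.9
Step 3: BS = 69.2%

69.2


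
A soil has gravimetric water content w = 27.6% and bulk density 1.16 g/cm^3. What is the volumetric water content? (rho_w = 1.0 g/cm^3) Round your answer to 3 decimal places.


Step 1: theta = (w / 100) * BD / rho_w
Step 2: theta = (27.6 / 100) * 1.16 / 1.0
Step 3: theta = 0.276 * 1.16
Step 4: theta = 0.32

0.32


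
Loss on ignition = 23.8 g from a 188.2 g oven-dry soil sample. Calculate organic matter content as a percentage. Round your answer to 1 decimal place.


Step 1: OM% = 100 * LOI / sample mass
Step 2: OM = 100 * 23.8 / 188.2
Step 3: OM = 12.6%

12.6


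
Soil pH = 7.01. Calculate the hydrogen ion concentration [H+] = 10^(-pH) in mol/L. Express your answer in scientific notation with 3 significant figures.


Step 1: [H+] = 10^(-pH)
Step 2: [H+] = 10^(-7.01)
Step 3: [H+] = 9.77e-08 mol/L

9.77e-08


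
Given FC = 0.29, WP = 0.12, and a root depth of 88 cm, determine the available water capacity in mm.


Step 1: Available water = (FC - WP) * depth * 10
Step 2: AW = (0.29 - 0.12) * 88 * 10
Step 3: AW = 0.17 * 88 * 10
Step 4: AW = 149.6 mm

149.6


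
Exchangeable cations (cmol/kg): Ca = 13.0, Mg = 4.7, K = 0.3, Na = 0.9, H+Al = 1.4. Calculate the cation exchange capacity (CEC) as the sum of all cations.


Step 1: CEC = Ca + Mg + K + Na + (H+Al)
Step 2: CEC = 13.0 + 4.7 + 0.3 + 0.9 + 1.4
Step 3: CEC = 20.3 cmol/kg

20.3


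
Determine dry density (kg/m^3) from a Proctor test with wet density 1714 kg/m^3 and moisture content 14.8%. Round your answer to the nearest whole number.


Step 1: Dry density = wet density / (1 + w/100)
Step 2: Dry density = 1714 / (1 + 14.8/100)
Step 3: Dry density = 1714 / 1.148
Step 4: Dry density = 1493 kg/m^3

1493


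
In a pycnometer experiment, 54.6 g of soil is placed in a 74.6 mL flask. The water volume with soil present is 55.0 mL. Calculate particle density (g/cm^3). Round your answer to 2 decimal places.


Step 1: Volume of solids = flask volume - water volume with soil
Step 2: V_solids = 74.6 - 55.0 = 19.6 mL
Step 3: Particle density = mass / V_solids = 54.6 / 19.6 = 2.79 g/cm^3

2.79


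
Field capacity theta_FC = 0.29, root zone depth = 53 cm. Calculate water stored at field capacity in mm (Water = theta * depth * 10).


Step 1: Water (mm) = theta_FC * depth (cm) * 10
Step 2: Water = 0.29 * 53 * 10
Step 3: Water = 153.7 mm

153.7


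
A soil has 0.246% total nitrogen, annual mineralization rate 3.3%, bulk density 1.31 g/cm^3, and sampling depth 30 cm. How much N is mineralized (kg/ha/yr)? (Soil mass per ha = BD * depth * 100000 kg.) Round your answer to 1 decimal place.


Step 1: Soil mass per ha = BD * depth * 100000 = 1.31 * 30 * 100000 = 3930000 kg
Step 2: Total N pool = soil mass * N%/100 = 3930000 * 0.246/100 = 9667.8 kg/ha
Step 3: N mineralized = N pool * rate%/100 = 9667.8 * 3.3/100 = 319.0 kg/ha/yr

319.0


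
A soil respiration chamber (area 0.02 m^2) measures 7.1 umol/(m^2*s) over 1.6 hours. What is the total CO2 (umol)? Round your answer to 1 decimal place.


Step 1: Convert time to seconds: 1.6 hr * 3600 = 5760.0 s
Step 2: Total = flux * area * time_s
Step 3: Total = 7.1 * 0.02 * 5760.0
Step 4: Total = 817.9 umol

817.9


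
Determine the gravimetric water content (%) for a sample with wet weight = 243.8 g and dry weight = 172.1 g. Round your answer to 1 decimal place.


Step 1: Water mass = wet - dry = 243.8 - 172.1 = 71.7 g
Step 2: w = 100 * water mass / dry mass
Step 3: w = 100 * 71.7 / 172.1 = 41.7%

41.7


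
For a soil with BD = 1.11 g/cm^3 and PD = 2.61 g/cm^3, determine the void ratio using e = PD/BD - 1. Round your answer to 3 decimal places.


Step 1: e = PD / BD - 1
Step 2: e = 2.61 / 1.11 - 1
Step 3: e = 2.35135 - 1
Step 4: e = 1.351

1.351


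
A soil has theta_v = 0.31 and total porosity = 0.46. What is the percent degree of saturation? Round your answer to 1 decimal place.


Step 1: S = 100 * theta_v / n
Step 2: S = 100 * 0.31 / 0.46
Step 3: S = 67.4%

67.4


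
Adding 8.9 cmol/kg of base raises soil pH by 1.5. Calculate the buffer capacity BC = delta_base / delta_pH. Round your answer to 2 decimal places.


Step 1: BC = change in base / change in pH
Step 2: BC = 8.9 / 1.5
Step 3: BC = 5.93 cmol/(kg*pH unit)

5.93


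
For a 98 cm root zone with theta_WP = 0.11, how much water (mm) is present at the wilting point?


Step 1: Water (mm) = theta_WP * depth * 10
Step 2: Water = 0.11 * 98 * 10
Step 3: Water = 107.8 mm

107.8


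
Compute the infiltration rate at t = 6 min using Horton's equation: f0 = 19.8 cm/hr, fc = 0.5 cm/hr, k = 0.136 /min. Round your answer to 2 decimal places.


Step 1: f = fc + (f0 - fc) * exp(-k * t)
Step 2: exp(-0.136 * 6) = 0.442197
Step 3: f = 0.5 + (19.8 - 0.5) * 0.442197
Step 4: f = 0.5 + 19.3 * 0.442197
Step 5: f = 9.03 cm/hr

9.03


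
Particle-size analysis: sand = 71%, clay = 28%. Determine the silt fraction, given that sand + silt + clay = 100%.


Step 1: sand + silt + clay = 100%
Step 2: silt = 100 - sand - clay
Step 3: silt = 100 - 71 - 28
Step 4: silt = 1%

1


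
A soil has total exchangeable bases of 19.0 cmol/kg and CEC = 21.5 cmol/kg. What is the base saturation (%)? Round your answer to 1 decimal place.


Step 1: BS = 100 * (sum of bases) / CEC
Step 2: BS = 100 * 19.0 / 21.5
Step 3: BS = 88.4%

88.4


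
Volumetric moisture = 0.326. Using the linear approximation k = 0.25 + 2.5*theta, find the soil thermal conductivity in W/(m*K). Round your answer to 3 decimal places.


Step 1: k = 0.25 + 2.5 * theta
Step 2: k = 0.25 + 2.5 * 0.326
Step 3: k = 0.25 + 0.815
Step 4: k = 1.065 W/(m*K)

1.065


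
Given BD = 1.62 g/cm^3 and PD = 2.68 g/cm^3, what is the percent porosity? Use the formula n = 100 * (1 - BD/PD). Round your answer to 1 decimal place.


Step 1: Formula: n = 100 * (1 - BD / PD)
Step 2: n = 100 * (1 - 1.62 / 2.68)
Step 3: n = 100 * (1 - 0.60448)
Step 4: n = 39.6%

39.6


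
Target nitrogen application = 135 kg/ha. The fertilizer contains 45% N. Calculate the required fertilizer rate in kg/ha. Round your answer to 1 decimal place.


Step 1: Fertilizer rate = target N / (N content / 100)
Step 2: Rate = 135 / (45 / 100)
Step 3: Rate = 135 / 0.45
Step 4: Rate = 300.0 kg/ha

300.0


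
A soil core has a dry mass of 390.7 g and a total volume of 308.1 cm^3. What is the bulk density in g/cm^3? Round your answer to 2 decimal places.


Step 1: Identify the formula: BD = dry mass / volume
Step 2: Substitute values: BD = 390.7 / 308.1
Step 3: BD = 1.27 g/cm^3

1.27


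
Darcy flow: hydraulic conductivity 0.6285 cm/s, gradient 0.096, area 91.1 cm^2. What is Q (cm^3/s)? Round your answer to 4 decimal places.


Step 1: Apply Darcy's law: Q = K * i * A
Step 2: Q = 0.6285 * 0.096 * 91.1
Step 3: Q = 5.4966 cm^3/s

5.4966


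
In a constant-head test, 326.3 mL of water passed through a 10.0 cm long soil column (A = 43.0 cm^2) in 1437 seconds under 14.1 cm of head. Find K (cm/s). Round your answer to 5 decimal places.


Step 1: K = Q * L / (A * t * h)
Step 2: Numerator = 326.3 * 10.0 = 3263.0
Step 3: Denominator = 43.0 * 1437 * 14.1 = 871253.1
Step 4: K = 3263.0 / 871253.1 = 0.00375 cm/s

0.00375


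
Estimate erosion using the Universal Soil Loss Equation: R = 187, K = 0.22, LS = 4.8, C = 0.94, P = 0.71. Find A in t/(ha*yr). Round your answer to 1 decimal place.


Step 1: A = R * K * LS * C * P
Step 2: R * K = 187 * 0.22 = 41.14
Step 3: (R*K) * LS = 41.14 * 4.8 = 197.472
Step 4: * C * P = 197.472 * 0.94 * 0.71 = 131.8
Step 5: A = 131.8 t/(ha*yr)

131.8


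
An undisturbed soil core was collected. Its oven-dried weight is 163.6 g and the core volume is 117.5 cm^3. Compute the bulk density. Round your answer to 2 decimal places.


Step 1: Identify the formula: BD = dry mass / volume
Step 2: Substitute values: BD = 163.6 / 117.5
Step 3: BD = 1.39 g/cm^3

1.39


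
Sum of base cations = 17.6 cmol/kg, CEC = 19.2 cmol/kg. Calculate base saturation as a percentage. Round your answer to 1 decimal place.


Step 1: BS = 100 * (sum of bases) / CEC
Step 2: BS = 100 * 17.6 / 19.2
Step 3: BS = 91.7%

91.7


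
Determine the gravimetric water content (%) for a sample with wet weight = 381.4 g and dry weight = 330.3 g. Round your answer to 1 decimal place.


Step 1: Water mass = wet - dry = 381.4 - 330.3 = 51.1 g
Step 2: w = 100 * water mass / dry mass
Step 3: w = 100 * 51.1 / 330.3 = 15.5%

15.5


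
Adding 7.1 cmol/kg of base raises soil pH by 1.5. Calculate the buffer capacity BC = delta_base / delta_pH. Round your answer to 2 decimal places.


Step 1: BC = change in base / change in pH
Step 2: BC = 7.1 / 1.5
Step 3: BC = 4.73 cmol/(kg*pH unit)

4.73


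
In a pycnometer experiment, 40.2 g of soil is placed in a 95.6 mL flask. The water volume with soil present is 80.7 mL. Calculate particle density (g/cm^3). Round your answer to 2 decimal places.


Step 1: Volume of solids = flask volume - water volume with soil
Step 2: V_solids = 95.6 - 80.7 = 14.9 mL
Step 3: Particle density = mass / V_solids = 40.2 / 14.9 = 2.7 g/cm^3

2.7


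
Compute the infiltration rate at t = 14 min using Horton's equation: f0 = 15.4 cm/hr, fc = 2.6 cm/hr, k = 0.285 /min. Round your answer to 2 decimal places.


Step 1: f = fc + (f0 - fc) * exp(-k * t)
Step 2: exp(-0.285 * 14) = 0.0185
Step 3: f = 2.6 + (15.4 - 2.6) * 0.0185
Step 4: f = 2.6 + 12.8 * 0.0185
Step 5: f = 2.84 cm/hr

2.84


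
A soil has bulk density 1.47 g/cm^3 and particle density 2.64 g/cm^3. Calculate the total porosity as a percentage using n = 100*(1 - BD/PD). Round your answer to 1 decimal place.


Step 1: Formula: n = 100 * (1 - BD / PD)
Step 2: n = 100 * (1 - 1.47 / 2.64)
Step 3: n = 100 * (1 - 0.55682)
Step 4: n = 44.3%

44.3


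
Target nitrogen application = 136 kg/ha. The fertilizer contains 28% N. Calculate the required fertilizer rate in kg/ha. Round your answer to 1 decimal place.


Step 1: Fertilizer rate = target N / (N content / 100)
Step 2: Rate = 136 / (28 / 100)
Step 3: Rate = 136 / 0.28
Step 4: Rate = 485.7 kg/ha

485.7


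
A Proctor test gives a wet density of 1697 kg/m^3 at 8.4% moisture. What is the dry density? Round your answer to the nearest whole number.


Step 1: Dry density = wet density / (1 + w/100)
Step 2: Dry density = 1697 / (1 + 8.4/100)
Step 3: Dry density = 1697 / 1.084
Step 4: Dry density = 1565 kg/m^3

1565


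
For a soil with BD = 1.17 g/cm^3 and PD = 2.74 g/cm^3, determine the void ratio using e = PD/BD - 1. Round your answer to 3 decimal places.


Step 1: e = PD / BD - 1
Step 2: e = 2.74 / 1.17 - 1
Step 3: e = 2.34188 - 1
Step 4: e = 1.342

1.342


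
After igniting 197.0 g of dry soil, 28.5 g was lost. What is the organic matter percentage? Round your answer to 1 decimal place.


Step 1: OM% = 100 * LOI / sample mass
Step 2: OM = 100 * 28.5 / 197.0
Step 3: OM = 14.5%

14.5


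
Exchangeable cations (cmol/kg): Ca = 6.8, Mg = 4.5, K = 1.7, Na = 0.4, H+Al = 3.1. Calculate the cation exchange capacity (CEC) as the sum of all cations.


Step 1: CEC = Ca + Mg + K + Na + (H+Al)
Step 2: CEC = 6.8 + 4.5 + 1.7 + 0.4 + 3.1
Step 3: CEC = 16.5 cmol/kg

16.5


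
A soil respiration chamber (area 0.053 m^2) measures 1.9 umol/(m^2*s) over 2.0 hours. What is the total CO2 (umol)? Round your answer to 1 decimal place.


Step 1: Convert time to seconds: 2.0 hr * 3600 = 7200.0 s
Step 2: Total = flux * area * time_s
Step 3: Total = 1.9 * 0.053 * 7200.0
Step 4: Total = 725.0 umol

725.0


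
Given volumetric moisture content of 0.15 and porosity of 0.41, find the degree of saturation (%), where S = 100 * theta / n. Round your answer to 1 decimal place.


Step 1: S = 100 * theta_v / n
Step 2: S = 100 * 0.15 / 0.41
Step 3: S = 36.6%

36.6


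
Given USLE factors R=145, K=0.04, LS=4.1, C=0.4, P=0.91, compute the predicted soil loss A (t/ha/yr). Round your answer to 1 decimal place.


Step 1: A = R * K * LS * C * P
Step 2: R * K = 145 * 0.04 = 5.8
Step 3: (R*K) * LS = 5.8 * 4.1 = 23.78
Step 4: * C * P = 23.78 * 0.4 * 0.91 = 8.7
Step 5: A = 8.7 t/(ha*yr)

8.7


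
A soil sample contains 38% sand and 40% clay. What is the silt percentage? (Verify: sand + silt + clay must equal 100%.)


Step 1: sand + silt + clay = 100%
Step 2: silt = 100 - sand - clay
Step 3: silt = 100 - 38 - 40
Step 4: silt = 22%

22


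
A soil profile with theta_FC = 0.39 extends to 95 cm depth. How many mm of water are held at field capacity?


Step 1: Water (mm) = theta_FC * depth (cm) * 10
Step 2: Water = 0.39 * 95 * 10
Step 3: Water = 370.5 mm

370.5


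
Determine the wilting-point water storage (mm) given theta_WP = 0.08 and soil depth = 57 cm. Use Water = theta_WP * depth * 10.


Step 1: Water (mm) = theta_WP * depth * 10
Step 2: Water = 0.08 * 57 * 10
Step 3: Water = 45.6 mm

45.6


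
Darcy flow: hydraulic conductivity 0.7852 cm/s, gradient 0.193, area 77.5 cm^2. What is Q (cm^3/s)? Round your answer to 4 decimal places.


Step 1: Apply Darcy's law: Q = K * i * A
Step 2: Q = 0.7852 * 0.193 * 77.5
Step 3: Q = 11.7446 cm^3/s

11.7446


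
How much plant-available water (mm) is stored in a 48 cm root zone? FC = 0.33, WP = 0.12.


Step 1: Available water = (FC - WP) * depth * 10
Step 2: AW = (0.33 - 0.12) * 48 * 10
Step 3: AW = 0.21 * 48 * 10
Step 4: AW = 100.8 mm

100.8


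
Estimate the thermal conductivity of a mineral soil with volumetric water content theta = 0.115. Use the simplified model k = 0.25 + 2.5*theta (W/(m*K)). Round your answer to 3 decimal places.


Step 1: k = 0.25 + 2.5 * theta
Step 2: k = 0.25 + 2.5 * 0.115
Step 3: k = 0.25 + 0.288
Step 4: k = 0.538 W/(m*K)

0.538


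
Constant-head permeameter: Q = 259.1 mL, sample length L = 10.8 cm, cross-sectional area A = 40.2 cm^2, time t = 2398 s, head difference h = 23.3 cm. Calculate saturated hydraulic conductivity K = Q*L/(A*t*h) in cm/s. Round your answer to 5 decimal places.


Step 1: K = Q * L / (A * t * h)
Step 2: Numerator = 259.1 * 10.8 = 2798.28
Step 3: Denominator = 40.2 * 2398 * 23.3 = 2246110.68
Step 4: K = 2798.28 / 2246110.68 = 0.00125 cm/s

0.00125


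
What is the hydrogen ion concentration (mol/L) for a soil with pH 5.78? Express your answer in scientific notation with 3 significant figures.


Step 1: [H+] = 10^(-pH)
Step 2: [H+] = 10^(-5.78)
Step 3: [H+] = 1.66e-06 mol/L

1.66e-06


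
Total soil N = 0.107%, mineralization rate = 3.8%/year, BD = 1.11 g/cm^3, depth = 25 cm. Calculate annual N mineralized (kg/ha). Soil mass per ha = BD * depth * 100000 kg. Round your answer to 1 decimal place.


Step 1: Soil mass per ha = BD * depth * 100000 = 1.11 * 25 * 100000 = 2775000 kg
Step 2: Total N pool = soil mass * N%/100 = 2775000 * 0.107/100 = 2969.25 kg/ha
Step 3: N mineralized = N pool * rate%/100 = 2969.25 * 3.8/100 = 112.8 kg/ha/yr

112.8


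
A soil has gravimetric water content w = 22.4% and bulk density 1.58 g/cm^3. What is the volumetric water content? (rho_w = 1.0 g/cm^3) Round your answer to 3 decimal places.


Step 1: theta = (w / 100) * BD / rho_w
Step 2: theta = (22.4 / 100) * 1.58 / 1.0
Step 3: theta = 0.224 * 1.58
Step 4: theta = 0.354

0.354


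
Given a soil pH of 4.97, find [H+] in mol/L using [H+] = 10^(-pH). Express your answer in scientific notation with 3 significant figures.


Step 1: [H+] = 10^(-pH)
Step 2: [H+] = 10^(-4.97)
Step 3: [H+] = 1.07e-05 mol/L

1.07e-05


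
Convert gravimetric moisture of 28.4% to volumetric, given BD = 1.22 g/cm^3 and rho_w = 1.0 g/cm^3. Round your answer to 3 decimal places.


Step 1: theta = (w / 100) * BD / rho_w
Step 2: theta = (28.4 / 100) * 1.22 / 1.0
Step 3: theta = 0.284 * 1.22
Step 4: theta = 0.346

0.346


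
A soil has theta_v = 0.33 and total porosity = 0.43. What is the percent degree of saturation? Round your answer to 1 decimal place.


Step 1: S = 100 * theta_v / n
Step 2: S = 100 * 0.33 / 0.43
Step 3: S = 76.7%

76.7


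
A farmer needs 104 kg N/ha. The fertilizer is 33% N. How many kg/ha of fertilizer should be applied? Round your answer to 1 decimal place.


Step 1: Fertilizer rate = target N / (N content / 100)
Step 2: Rate = 104 / (33 / 100)
Step 3: Rate = 104 / 0.33
Step 4: Rate = 315.2 kg/ha

315.2


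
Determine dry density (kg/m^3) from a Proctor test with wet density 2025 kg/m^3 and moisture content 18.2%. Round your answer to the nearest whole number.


Step 1: Dry density = wet density / (1 + w/100)
Step 2: Dry density = 2025 / (1 + 18.2/100)
Step 3: Dry density = 2025 / 1.182
Step 4: Dry density = 1713 kg/m^3

1713


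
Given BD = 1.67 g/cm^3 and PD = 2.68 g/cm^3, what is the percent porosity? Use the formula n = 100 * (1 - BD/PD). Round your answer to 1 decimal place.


Step 1: Formula: n = 100 * (1 - BD / PD)
Step 2: n = 100 * (1 - 1.67 / 2.68)
Step 3: n = 100 * (1 - 0.62313)
Step 4: n = 37.7%

37.7


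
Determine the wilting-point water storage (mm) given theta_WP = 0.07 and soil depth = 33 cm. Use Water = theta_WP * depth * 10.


Step 1: Water (mm) = theta_WP * depth * 10
Step 2: Water = 0.07 * 33 * 10
Step 3: Water = 23.1 mm

23.1


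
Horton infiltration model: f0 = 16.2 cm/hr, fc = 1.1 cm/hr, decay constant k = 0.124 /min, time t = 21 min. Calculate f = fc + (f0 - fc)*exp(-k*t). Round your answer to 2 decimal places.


Step 1: f = fc + (f0 - fc) * exp(-k * t)
Step 2: exp(-0.124 * 21) = 0.073977
Step 3: f = 1.1 + (16.2 - 1.1) * 0.073977
Step 4: f = 1.1 + 15.1 * 0.073977
Step 5: f = 2.22 cm/hr

2.22


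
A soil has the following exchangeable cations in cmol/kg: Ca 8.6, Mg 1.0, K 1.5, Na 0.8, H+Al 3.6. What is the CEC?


Step 1: CEC = Ca + Mg + K + Na + (H+Al)
Step 2: CEC = 8.6 + 1.0 + 1.5 + 0.8 + 3.6
Step 3: CEC = 15.5 cmol/kg

15.5


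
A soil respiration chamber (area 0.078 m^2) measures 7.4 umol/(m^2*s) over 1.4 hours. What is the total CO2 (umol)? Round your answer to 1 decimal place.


Step 1: Convert time to seconds: 1.4 hr * 3600 = 5040.0 s
Step 2: Total = flux * area * time_s
Step 3: Total = 7.4 * 0.078 * 5040.0
Step 4: Total = 2909.1 umol

2909.1


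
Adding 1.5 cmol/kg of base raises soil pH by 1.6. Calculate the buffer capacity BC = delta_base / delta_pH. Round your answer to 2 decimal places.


Step 1: BC = change in base / change in pH
Step 2: BC = 1.5 / 1.6
Step 3: BC = 0.94 cmol/(kg*pH unit)

0.94


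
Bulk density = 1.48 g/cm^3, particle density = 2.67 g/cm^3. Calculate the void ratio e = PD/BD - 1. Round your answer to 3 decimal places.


Step 1: e = PD / BD - 1
Step 2: e = 2.67 / 1.48 - 1
Step 3: e = 1.80405 - 1
Step 4: e = 0.804

0.804


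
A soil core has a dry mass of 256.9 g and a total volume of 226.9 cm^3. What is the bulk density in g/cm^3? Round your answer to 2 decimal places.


Step 1: Identify the formula: BD = dry mass / volume
Step 2: Substitute values: BD = 256.9 / 226.9
Step 3: BD = 1.13 g/cm^3

1.13


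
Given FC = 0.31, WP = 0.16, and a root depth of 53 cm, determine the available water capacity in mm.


Step 1: Available water = (FC - WP) * depth * 10
Step 2: AW = (0.31 - 0.16) * 53 * 10
Step 3: AW = 0.15 * 53 * 10
Step 4: AW = 79.5 mm

79.5


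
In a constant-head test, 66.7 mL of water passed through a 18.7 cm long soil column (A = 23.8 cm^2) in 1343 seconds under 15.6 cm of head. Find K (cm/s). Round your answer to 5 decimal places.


Step 1: K = Q * L / (A * t * h)
Step 2: Numerator = 66.7 * 18.7 = 1247.29
Step 3: Denominator = 23.8 * 1343 * 15.6 = 498629.04
Step 4: K = 1247.29 / 498629.04 = 0.0025 cm/s

0.0025


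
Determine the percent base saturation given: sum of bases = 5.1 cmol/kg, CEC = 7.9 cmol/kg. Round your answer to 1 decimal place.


Step 1: BS = 100 * (sum of bases) / CEC
Step 2: BS = 100 * 5.1 / 7.9
Step 3: BS = 64.6%

64.6


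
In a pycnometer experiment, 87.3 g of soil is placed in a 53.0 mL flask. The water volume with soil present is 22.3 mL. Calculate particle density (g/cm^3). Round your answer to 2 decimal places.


Step 1: Volume of solids = flask volume - water volume with soil
Step 2: V_solids = 53.0 - 22.3 = 30.7 mL
Step 3: Particle density = mass / V_solids = 87.3 / 30.7 = 2.84 g/cm^3

2.84


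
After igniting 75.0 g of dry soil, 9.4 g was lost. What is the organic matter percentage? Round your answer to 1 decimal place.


Step 1: OM% = 100 * LOI / sample mass
Step 2: OM = 100 * 9.4 / 75.0
Step 3: OM = 12.5%

12.5


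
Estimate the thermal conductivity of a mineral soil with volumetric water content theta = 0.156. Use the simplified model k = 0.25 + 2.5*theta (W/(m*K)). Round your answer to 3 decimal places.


Step 1: k = 0.25 + 2.5 * theta
Step 2: k = 0.25 + 2.5 * 0.156
Step 3: k = 0.25 + 0.39
Step 4: k = 0.64 W/(m*K)

0.64


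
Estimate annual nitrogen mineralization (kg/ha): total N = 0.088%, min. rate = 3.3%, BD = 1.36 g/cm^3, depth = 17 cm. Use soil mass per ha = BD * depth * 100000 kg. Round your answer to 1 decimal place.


Step 1: Soil mass per ha = BD * depth * 100000 = 1.36 * 17 * 100000 = 2312000 kg
Step 2: Total N pool = soil mass * N%/100 = 2312000 * 0.088/100 = 2034.56 kg/ha
Step 3: N mineralized = N pool * rate%/100 = 2034.56 * 3.3/100 = 67.1 kg/ha/yr

67.1


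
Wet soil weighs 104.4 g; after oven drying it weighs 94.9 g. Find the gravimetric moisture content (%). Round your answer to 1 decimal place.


Step 1: Water mass = wet - dry = 104.4 - 94.9 = 9.5 g
Step 2: w = 100 * water mass / dry mass
Step 3: w = 100 * 9.5 / 94.9 = 10.0%

10.0


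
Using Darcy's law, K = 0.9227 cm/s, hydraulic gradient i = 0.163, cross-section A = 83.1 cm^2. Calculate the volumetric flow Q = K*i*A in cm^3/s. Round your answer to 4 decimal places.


Step 1: Apply Darcy's law: Q = K * i * A
Step 2: Q = 0.9227 * 0.163 * 83.1
Step 3: Q = 12.4982 cm^3/s

12.4982


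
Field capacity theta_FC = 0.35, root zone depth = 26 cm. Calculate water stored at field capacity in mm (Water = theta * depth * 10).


Step 1: Water (mm) = theta_FC * depth (cm) * 10
Step 2: Water = 0.35 * 26 * 10
Step 3: Water = 91.0 mm

91.0


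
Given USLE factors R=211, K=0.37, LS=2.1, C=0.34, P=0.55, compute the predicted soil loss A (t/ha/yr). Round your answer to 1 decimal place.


Step 1: A = R * K * LS * C * P
Step 2: R * K = 211 * 0.37 = 78.07
Step 3: (R*K) * LS = 78.07 * 2.1 = 163.947
Step 4: * C * P = 163.947 * 0.34 * 0.55 = 30.7
Step 5: A = 30.7 t/(ha*yr)

30.7


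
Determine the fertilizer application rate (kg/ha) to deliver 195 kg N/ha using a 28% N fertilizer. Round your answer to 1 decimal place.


Step 1: Fertilizer rate = target N / (N content / 100)
Step 2: Rate = 195 / (28 / 100)
Step 3: Rate = 195 / 0.28
Step 4: Rate = 696.4 kg/ha

696.4


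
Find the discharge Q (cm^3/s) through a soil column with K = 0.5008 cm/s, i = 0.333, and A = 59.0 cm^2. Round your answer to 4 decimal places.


Step 1: Apply Darcy's law: Q = K * i * A
Step 2: Q = 0.5008 * 0.333 * 59.0
Step 3: Q = 9.8392 cm^3/s

9.8392


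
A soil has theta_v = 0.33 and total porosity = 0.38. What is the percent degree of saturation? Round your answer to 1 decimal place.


Step 1: S = 100 * theta_v / n
Step 2: S = 100 * 0.33 / 0.38
Step 3: S = 86.8%

86.8


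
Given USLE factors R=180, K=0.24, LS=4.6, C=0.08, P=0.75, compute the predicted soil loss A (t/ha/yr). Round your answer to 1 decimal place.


Step 1: A = R * K * LS * C * P
Step 2: R * K = 180 * 0.24 = 43.2
Step 3: (R*K) * LS = 43.2 * 4.6 = 198.72
Step 4: * C * P = 198.72 * 0.08 * 0.75 = 11.9
Step 5: A = 11.9 t/(ha*yr)

11.9


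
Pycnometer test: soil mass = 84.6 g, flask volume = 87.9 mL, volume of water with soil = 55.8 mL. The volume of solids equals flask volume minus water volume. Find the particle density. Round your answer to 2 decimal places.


Step 1: Volume of solids = flask volume - water volume with soil
Step 2: V_solids = 87.9 - 55.8 = 32.1 mL
Step 3: Particle density = mass / V_solids = 84.6 / 32.1 = 2.64 g/cm^3

2.64


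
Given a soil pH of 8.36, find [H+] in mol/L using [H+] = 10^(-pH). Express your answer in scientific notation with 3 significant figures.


Step 1: [H+] = 10^(-pH)
Step 2: [H+] = 10^(-8.36)
Step 3: [H+] = 4.37e-09 mol/L

4.37e-09


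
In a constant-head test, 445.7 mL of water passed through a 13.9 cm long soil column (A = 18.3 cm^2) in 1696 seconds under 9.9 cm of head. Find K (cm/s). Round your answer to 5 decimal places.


Step 1: K = Q * L / (A * t * h)
Step 2: Numerator = 445.7 * 13.9 = 6195.23
Step 3: Denominator = 18.3 * 1696 * 9.9 = 307264.32
Step 4: K = 6195.23 / 307264.32 = 0.02016 cm/s

0.02016


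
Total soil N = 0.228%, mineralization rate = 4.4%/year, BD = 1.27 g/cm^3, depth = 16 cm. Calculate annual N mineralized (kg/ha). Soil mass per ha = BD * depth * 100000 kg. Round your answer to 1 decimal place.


Step 1: Soil mass per ha = BD * depth * 100000 = 1.27 * 16 * 100000 = 2032000 kg
Step 2: Total N pool = soil mass * N%/100 = 2032000 * 0.228/100 = 4632.96 kg/ha
Step 3: N mineralized = N pool * rate%/100 = 4632.96 * 4.4/100 = 203.9 kg/ha/yr

203.9


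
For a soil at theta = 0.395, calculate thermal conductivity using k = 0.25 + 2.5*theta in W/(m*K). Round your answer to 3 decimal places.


Step 1: k = 0.25 + 2.5 * theta
Step 2: k = 0.25 + 2.5 * 0.395
Step 3: k = 0.25 + 0.988
Step 4: k = 1.238 W/(m*K)

1.238


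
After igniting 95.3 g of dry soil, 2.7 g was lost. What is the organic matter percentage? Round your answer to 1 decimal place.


Step 1: OM% = 100 * LOI / sample mass
Step 2: OM = 100 * 2.7 / 95.3
Step 3: OM = 2.8%

2.8


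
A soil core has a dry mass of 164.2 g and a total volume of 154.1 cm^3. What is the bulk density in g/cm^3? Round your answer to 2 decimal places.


Step 1: Identify the formula: BD = dry mass / volume
Step 2: Substitute values: BD = 164.2 / 154.1
Step 3: BD = 1.07 g/cm^3

1.07


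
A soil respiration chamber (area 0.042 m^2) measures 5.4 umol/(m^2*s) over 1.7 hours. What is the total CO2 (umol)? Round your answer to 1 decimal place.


Step 1: Convert time to seconds: 1.7 hr * 3600 = 6120.0 s
Step 2: Total = flux * area * time_s
Step 3: Total = 5.4 * 0.042 * 6120.0
Step 4: Total = 1388.0 umol

1388.0


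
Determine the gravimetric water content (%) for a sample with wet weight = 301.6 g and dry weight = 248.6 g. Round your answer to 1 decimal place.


Step 1: Water mass = wet - dry = 301.6 - 248.6 = 53.0 g
Step 2: w = 100 * water mass / dry mass
Step 3: w = 100 * 53.0 / 248.6 = 21.3%

21.3


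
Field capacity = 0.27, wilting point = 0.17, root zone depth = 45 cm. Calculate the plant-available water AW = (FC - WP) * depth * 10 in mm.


Step 1: Available water = (FC - WP) * depth * 10
Step 2: AW = (0.27 - 0.17) * 45 * 10
Step 3: AW = 0.1 * 45 * 10
Step 4: AW = 45.0 mm

45.0


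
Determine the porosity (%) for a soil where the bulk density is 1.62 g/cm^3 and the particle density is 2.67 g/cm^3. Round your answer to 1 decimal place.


Step 1: Formula: n = 100 * (1 - BD / PD)
Step 2: n = 100 * (1 - 1.62 / 2.67)
Step 3: n = 100 * (1 - 0.60674)
Step 4: n = 39.3%

39.3


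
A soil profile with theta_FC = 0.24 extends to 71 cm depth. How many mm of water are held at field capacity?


Step 1: Water (mm) = theta_FC * depth (cm) * 10
Step 2: Water = 0.24 * 71 * 10
Step 3: Water = 170.4 mm

170.4


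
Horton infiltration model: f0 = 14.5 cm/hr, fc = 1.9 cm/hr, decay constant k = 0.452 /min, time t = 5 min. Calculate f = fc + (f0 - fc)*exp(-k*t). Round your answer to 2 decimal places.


Step 1: f = fc + (f0 - fc) * exp(-k * t)
Step 2: exp(-0.452 * 5) = 0.10435
Step 3: f = 1.9 + (14.5 - 1.9) * 0.10435
Step 4: f = 1.9 + 12.6 * 0.10435
Step 5: f = 3.21 cm/hr

3.21


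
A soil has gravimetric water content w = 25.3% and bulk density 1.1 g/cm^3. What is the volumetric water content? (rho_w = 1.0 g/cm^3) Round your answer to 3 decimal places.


Step 1: theta = (w / 100) * BD / rho_w
Step 2: theta = (25.3 / 100) * 1.1 / 1.0
Step 3: theta = 0.253 * 1.1
Step 4: theta = 0.278

0.278


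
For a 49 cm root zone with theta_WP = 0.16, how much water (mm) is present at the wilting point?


Step 1: Water (mm) = theta_WP * depth * 10
Step 2: Water = 0.16 * 49 * 10
Step 3: Water = 78.4 mm

78.4


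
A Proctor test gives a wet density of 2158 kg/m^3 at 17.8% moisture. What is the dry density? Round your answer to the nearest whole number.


Step 1: Dry density = wet density / (1 + w/100)
Step 2: Dry density = 2158 / (1 + 17.8/100)
Step 3: Dry density = 2158 / 1.178
Step 4: Dry density = 1832 kg/m^3

1832


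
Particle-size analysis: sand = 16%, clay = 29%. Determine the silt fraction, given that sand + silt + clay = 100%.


Step 1: sand + silt + clay = 100%
Step 2: silt = 100 - sand - clay
Step 3: silt = 100 - 16 - 29
Step 4: silt = 55%

55


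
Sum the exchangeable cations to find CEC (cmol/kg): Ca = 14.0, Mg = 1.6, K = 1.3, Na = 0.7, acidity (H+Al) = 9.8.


Step 1: CEC = Ca + Mg + K + Na + (H+Al)
Step 2: CEC = 14.0 + 1.6 + 1.3 + 0.7 + 9.8
Step 3: CEC = 27.4 cmol/kg

27.4


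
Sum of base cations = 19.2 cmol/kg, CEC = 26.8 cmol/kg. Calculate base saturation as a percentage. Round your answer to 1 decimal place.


Step 1: BS = 100 * (sum of bases) / CEC
Step 2: BS = 100 * 19.2 / 26.8
Step 3: BS = 71.6%

71.6


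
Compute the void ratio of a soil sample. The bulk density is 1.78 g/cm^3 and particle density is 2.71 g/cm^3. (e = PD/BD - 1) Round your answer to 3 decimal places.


Step 1: e = PD / BD - 1
Step 2: e = 2.71 / 1.78 - 1
Step 3: e = 1.52247 - 1
Step 4: e = 0.522

0.522


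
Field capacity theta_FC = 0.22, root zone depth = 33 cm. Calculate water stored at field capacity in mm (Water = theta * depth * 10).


Step 1: Water (mm) = theta_FC * depth (cm) * 10
Step 2: Water = 0.22 * 33 * 10
Step 3: Water = 72.6 mm

72.6


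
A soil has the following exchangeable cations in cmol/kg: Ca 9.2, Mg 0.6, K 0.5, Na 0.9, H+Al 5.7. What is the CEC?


Step 1: CEC = Ca + Mg + K + Na + (H+Al)
Step 2: CEC = 9.2 + 0.6 + 0.5 + 0.9 + 5.7
Step 3: CEC = 16.9 cmol/kg

16.9


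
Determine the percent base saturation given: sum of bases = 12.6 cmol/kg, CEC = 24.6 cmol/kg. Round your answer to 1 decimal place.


Step 1: BS = 100 * (sum of bases) / CEC
Step 2: BS = 100 * 12.6 / 24.6
Step 3: BS = 51.2%

51.2


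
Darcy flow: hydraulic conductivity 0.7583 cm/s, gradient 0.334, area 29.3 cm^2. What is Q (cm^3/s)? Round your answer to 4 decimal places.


Step 1: Apply Darcy's law: Q = K * i * A
Step 2: Q = 0.7583 * 0.334 * 29.3
Step 3: Q = 7.4209 cm^3/s

7.4209


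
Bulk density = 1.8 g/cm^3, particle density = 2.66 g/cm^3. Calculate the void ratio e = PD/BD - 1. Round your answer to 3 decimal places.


Step 1: e = PD / BD - 1
Step 2: e = 2.66 / 1.8 - 1
Step 3: e = 1.47778 - 1
Step 4: e = 0.478

0.478


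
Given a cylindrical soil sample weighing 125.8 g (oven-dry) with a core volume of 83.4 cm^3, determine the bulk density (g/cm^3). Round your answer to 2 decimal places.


Step 1: Identify the formula: BD = dry mass / volume
Step 2: Substitute values: BD = 125.8 / 83.4
Step 3: BD = 1.51 g/cm^3

1.51


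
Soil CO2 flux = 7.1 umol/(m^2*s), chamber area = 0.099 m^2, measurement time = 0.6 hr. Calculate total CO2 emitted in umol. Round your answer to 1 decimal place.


Step 1: Convert time to seconds: 0.6 hr * 3600 = 2160.0 s
Step 2: Total = flux * area * time_s
Step 3: Total = 7.1 * 0.099 * 2160.0
Step 4: Total = 1518.3 umol

1518.3


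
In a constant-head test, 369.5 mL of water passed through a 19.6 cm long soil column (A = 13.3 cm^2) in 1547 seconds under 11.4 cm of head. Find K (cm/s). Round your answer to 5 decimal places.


Step 1: K = Q * L / (A * t * h)
Step 2: Numerator = 369.5 * 19.6 = 7242.2
Step 3: Denominator = 13.3 * 1547 * 11.4 = 234556.14
Step 4: K = 7242.2 / 234556.14 = 0.03088 cm/s

0.03088


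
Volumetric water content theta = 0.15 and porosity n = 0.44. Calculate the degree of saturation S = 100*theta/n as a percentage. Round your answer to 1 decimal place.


Step 1: S = 100 * theta_v / n
Step 2: S = 100 * 0.15 / 0.44
Step 3: S = 34.1%

34.1


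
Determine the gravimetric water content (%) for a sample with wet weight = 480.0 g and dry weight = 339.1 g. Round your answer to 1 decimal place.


Step 1: Water mass = wet - dry = 480.0 - 339.1 = 140.9 g
Step 2: w = 100 * water mass / dry mass
Step 3: w = 100 * 140.9 / 339.1 = 41.6%

41.6


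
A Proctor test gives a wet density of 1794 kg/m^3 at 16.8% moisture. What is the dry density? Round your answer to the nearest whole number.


Step 1: Dry density = wet density / (1 + w/100)
Step 2: Dry density = 1794 / (1 + 16.8/100)
Step 3: Dry density = 1794 / 1.168
Step 4: Dry density = 1536 kg/m^3

1536


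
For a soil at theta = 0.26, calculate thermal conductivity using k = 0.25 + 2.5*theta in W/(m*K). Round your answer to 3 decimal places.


Step 1: k = 0.25 + 2.5 * theta
Step 2: k = 0.25 + 2.5 * 0.26
Step 3: k = 0.25 + 0.65
Step 4: k = 0.9 W/(m*K)

0.9


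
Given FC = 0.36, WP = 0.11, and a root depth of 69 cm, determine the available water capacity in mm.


Step 1: Available water = (FC - WP) * depth * 10
Step 2: AW = (0.36 - 0.11) * 69 * 10
Step 3: AW = 0.25 * 69 * 10
Step 4: AW = 172.5 mm

172.5


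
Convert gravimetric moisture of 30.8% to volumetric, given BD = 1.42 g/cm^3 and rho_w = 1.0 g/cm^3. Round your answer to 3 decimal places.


Step 1: theta = (w / 100) * BD / rho_w
Step 2: theta = (30.8 / 100) * 1.42 / 1.0
Step 3: theta = 0.308 * 1.42
Step 4: theta = 0.437

0.437


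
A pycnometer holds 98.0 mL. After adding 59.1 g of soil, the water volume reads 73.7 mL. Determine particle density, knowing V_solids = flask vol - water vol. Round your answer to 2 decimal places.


Step 1: Volume of solids = flask volume - water volume with soil
Step 2: V_solids = 98.0 - 73.7 = 24.3 mL
Step 3: Particle density = mass / V_solids = 59.1 / 24.3 = 2.43 g/cm^3

2.43


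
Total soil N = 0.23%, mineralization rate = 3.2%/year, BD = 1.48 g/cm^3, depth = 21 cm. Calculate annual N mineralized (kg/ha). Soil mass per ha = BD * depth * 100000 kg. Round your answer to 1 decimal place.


Step 1: Soil mass per ha = BD * depth * 100000 = 1.48 * 21 * 100000 = 3108000 kg
Step 2: Total N pool = soil mass * N%/100 = 3108000 * 0.23/100 = 7148.4 kg/ha
Step 3: N mineralized = N pool * rate%/100 = 7148.4 * 3.2/100 = 228.7 kg/ha/yr

228.7


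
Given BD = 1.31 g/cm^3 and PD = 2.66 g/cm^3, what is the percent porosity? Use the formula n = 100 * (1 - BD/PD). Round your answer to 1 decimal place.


Step 1: Formula: n = 100 * (1 - BD / PD)
Step 2: n = 100 * (1 - 1.31 / 2.66)
Step 3: n = 100 * (1 - 0.49248)
Step 4: n = 50.8%

50.8


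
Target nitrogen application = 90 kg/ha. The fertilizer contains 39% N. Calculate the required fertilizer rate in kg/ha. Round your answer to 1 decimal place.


Step 1: Fertilizer rate = target N / (N content / 100)
Step 2: Rate = 90 / (39 / 100)
Step 3: Rate = 90 / 0.39
Step 4: Rate = 230.8 kg/ha

230.8


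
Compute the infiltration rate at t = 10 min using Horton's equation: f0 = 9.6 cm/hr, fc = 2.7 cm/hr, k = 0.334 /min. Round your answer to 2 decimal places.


Step 1: f = fc + (f0 - fc) * exp(-k * t)
Step 2: exp(-0.334 * 10) = 0.035437
Step 3: f = 2.7 + (9.6 - 2.7) * 0.035437
Step 4: f = 2.7 + 6.9 * 0.035437
Step 5: f = 2.94 cm/hr

2.94


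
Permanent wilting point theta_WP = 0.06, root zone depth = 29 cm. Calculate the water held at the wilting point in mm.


Step 1: Water (mm) = theta_WP * depth * 10
Step 2: Water = 0.06 * 29 * 10
Step 3: Water = 17.4 mm

17.4


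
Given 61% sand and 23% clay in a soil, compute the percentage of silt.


Step 1: sand + silt + clay = 100%
Step 2: silt = 100 - sand - clay
Step 3: silt = 100 - 61 - 23
Step 4: silt = 16%

16


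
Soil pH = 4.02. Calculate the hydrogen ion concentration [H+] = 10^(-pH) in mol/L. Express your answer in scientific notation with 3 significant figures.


Step 1: [H+] = 10^(-pH)
Step 2: [H+] = 10^(-4.02)
Step 3: [H+] = 9.55e-05 mol/L

9.55e-05


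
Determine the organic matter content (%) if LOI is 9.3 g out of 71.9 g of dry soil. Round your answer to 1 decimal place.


Step 1: OM% = 100 * LOI / sample mass
Step 2: OM = 100 * 9.3 / 71.9
Step 3: OM = 12.9%

12.9


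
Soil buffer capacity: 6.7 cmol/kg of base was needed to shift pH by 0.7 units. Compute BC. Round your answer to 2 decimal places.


Step 1: BC = change in base / change in pH
Step 2: BC = 6.7 / 0.7
Step 3: BC = 9.57 cmol/(kg*pH unit)

9.57
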